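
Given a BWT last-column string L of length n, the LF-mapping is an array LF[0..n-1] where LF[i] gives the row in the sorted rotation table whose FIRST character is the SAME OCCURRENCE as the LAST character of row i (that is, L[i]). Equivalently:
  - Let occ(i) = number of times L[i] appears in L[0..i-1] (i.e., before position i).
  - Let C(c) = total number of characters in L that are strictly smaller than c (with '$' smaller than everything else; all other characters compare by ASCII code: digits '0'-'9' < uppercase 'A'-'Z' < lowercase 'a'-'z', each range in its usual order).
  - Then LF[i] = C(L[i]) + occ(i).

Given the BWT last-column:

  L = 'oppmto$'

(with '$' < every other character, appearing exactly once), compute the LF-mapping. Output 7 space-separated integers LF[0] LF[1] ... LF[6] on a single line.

Answer: 2 4 5 1 6 3 0

Derivation:
Char counts: '$':1, 'm':1, 'o':2, 'p':2, 't':1
C (first-col start): C('$')=0, C('m')=1, C('o')=2, C('p')=4, C('t')=6
L[0]='o': occ=0, LF[0]=C('o')+0=2+0=2
L[1]='p': occ=0, LF[1]=C('p')+0=4+0=4
L[2]='p': occ=1, LF[2]=C('p')+1=4+1=5
L[3]='m': occ=0, LF[3]=C('m')+0=1+0=1
L[4]='t': occ=0, LF[4]=C('t')+0=6+0=6
L[5]='o': occ=1, LF[5]=C('o')+1=2+1=3
L[6]='$': occ=0, LF[6]=C('$')+0=0+0=0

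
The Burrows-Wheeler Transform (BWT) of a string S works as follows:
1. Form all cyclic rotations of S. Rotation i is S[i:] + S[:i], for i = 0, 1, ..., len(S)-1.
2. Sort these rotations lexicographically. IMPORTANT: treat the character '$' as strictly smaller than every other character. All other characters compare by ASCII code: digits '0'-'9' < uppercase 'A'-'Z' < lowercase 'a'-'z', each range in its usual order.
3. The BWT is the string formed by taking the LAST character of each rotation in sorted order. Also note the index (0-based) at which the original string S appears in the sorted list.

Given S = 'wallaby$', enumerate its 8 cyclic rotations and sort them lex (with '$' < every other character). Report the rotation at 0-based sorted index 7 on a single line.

Answer: y$wallab

Derivation:
All 8 rotations (rotation i = S[i:]+S[:i]):
  rot[0] = wallaby$
  rot[1] = allaby$w
  rot[2] = llaby$wa
  rot[3] = laby$wal
  rot[4] = aby$wall
  rot[5] = by$walla
  rot[6] = y$wallab
  rot[7] = $wallaby
Sorted (with $ < everything):
  sorted[0] = $wallaby
  sorted[1] = aby$wall
  sorted[2] = allaby$w
  sorted[3] = by$walla
  sorted[4] = laby$wal
  sorted[5] = llaby$wa
  sorted[6] = wallaby$
  sorted[7] = y$wallab
sorted[7] = y$wallab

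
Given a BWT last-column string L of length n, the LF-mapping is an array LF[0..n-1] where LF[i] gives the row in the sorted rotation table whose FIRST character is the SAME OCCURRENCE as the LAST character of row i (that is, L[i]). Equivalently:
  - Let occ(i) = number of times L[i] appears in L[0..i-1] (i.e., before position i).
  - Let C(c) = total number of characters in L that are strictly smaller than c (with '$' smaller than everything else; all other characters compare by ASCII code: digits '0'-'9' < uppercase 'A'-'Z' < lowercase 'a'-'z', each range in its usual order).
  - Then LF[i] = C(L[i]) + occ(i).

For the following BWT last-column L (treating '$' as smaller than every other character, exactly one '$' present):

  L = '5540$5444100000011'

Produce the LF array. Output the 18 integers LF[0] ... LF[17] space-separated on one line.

Char counts: '$':1, '0':7, '1':3, '4':4, '5':3
C (first-col start): C('$')=0, C('0')=1, C('1')=8, C('4')=11, C('5')=15
L[0]='5': occ=0, LF[0]=C('5')+0=15+0=15
L[1]='5': occ=1, LF[1]=C('5')+1=15+1=16
L[2]='4': occ=0, LF[2]=C('4')+0=11+0=11
L[3]='0': occ=0, LF[3]=C('0')+0=1+0=1
L[4]='$': occ=0, LF[4]=C('$')+0=0+0=0
L[5]='5': occ=2, LF[5]=C('5')+2=15+2=17
L[6]='4': occ=1, LF[6]=C('4')+1=11+1=12
L[7]='4': occ=2, LF[7]=C('4')+2=11+2=13
L[8]='4': occ=3, LF[8]=C('4')+3=11+3=14
L[9]='1': occ=0, LF[9]=C('1')+0=8+0=8
L[10]='0': occ=1, LF[10]=C('0')+1=1+1=2
L[11]='0': occ=2, LF[11]=C('0')+2=1+2=3
L[12]='0': occ=3, LF[12]=C('0')+3=1+3=4
L[13]='0': occ=4, LF[13]=C('0')+4=1+4=5
L[14]='0': occ=5, LF[14]=C('0')+5=1+5=6
L[15]='0': occ=6, LF[15]=C('0')+6=1+6=7
L[16]='1': occ=1, LF[16]=C('1')+1=8+1=9
L[17]='1': occ=2, LF[17]=C('1')+2=8+2=10

Answer: 15 16 11 1 0 17 12 13 14 8 2 3 4 5 6 7 9 10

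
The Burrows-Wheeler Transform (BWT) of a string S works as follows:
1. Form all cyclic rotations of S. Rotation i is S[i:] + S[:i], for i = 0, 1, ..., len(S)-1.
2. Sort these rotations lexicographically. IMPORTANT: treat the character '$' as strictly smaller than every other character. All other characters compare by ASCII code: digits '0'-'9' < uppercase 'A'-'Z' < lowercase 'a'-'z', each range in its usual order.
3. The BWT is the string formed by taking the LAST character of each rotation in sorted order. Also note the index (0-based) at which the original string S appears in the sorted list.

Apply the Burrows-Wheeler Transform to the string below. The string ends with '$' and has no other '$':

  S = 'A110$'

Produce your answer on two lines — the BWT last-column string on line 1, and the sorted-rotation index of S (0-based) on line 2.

Answer: 011A$
4

Derivation:
All 5 rotations (rotation i = S[i:]+S[:i]):
  rot[0] = A110$
  rot[1] = 110$A
  rot[2] = 10$A1
  rot[3] = 0$A11
  rot[4] = $A110
Sorted (with $ < everything):
  sorted[0] = $A110  (last char: '0')
  sorted[1] = 0$A11  (last char: '1')
  sorted[2] = 10$A1  (last char: '1')
  sorted[3] = 110$A  (last char: 'A')
  sorted[4] = A110$  (last char: '$')
Last column: 011A$
Original string S is at sorted index 4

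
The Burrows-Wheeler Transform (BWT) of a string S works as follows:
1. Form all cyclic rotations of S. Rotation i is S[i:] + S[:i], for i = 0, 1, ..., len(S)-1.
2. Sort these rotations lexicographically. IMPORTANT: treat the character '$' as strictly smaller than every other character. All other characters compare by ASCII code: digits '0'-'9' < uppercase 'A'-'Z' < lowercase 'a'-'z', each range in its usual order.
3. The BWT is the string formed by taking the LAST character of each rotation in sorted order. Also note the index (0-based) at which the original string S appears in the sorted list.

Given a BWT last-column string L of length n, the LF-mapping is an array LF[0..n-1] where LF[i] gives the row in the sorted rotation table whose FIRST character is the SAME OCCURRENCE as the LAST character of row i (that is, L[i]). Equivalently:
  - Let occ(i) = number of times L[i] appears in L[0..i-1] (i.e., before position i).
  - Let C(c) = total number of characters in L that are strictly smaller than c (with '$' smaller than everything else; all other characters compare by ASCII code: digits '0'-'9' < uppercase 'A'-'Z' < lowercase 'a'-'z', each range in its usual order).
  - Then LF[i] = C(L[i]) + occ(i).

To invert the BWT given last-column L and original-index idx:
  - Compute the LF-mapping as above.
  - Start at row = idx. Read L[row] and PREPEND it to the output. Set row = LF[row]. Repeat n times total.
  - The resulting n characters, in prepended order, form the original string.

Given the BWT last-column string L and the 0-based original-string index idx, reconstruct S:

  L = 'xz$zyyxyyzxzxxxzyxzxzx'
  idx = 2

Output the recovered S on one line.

Answer: xxyzxyxyxzxzzzyxyxzzx$

Derivation:
LF mapping: 1 15 0 16 10 11 2 12 13 17 3 18 4 5 6 19 14 7 20 8 21 9
Walk LF starting at row 2, prepending L[row]:
  step 1: row=2, L[2]='$', prepend. Next row=LF[2]=0
  step 2: row=0, L[0]='x', prepend. Next row=LF[0]=1
  step 3: row=1, L[1]='z', prepend. Next row=LF[1]=15
  step 4: row=15, L[15]='z', prepend. Next row=LF[15]=19
  step 5: row=19, L[19]='x', prepend. Next row=LF[19]=8
  step 6: row=8, L[8]='y', prepend. Next row=LF[8]=13
  step 7: row=13, L[13]='x', prepend. Next row=LF[13]=5
  step 8: row=5, L[5]='y', prepend. Next row=LF[5]=11
  step 9: row=11, L[11]='z', prepend. Next row=LF[11]=18
  step 10: row=18, L[18]='z', prepend. Next row=LF[18]=20
  step 11: row=20, L[20]='z', prepend. Next row=LF[20]=21
  step 12: row=21, L[21]='x', prepend. Next row=LF[21]=9
  step 13: row=9, L[9]='z', prepend. Next row=LF[9]=17
  step 14: row=17, L[17]='x', prepend. Next row=LF[17]=7
  step 15: row=7, L[7]='y', prepend. Next row=LF[7]=12
  step 16: row=12, L[12]='x', prepend. Next row=LF[12]=4
  step 17: row=4, L[4]='y', prepend. Next row=LF[4]=10
  step 18: row=10, L[10]='x', prepend. Next row=LF[10]=3
  step 19: row=3, L[3]='z', prepend. Next row=LF[3]=16
  step 20: row=16, L[16]='y', prepend. Next row=LF[16]=14
  step 21: row=14, L[14]='x', prepend. Next row=LF[14]=6
  step 22: row=6, L[6]='x', prepend. Next row=LF[6]=2
Reversed output: xxyzxyxyxzxzzzyxyxzzx$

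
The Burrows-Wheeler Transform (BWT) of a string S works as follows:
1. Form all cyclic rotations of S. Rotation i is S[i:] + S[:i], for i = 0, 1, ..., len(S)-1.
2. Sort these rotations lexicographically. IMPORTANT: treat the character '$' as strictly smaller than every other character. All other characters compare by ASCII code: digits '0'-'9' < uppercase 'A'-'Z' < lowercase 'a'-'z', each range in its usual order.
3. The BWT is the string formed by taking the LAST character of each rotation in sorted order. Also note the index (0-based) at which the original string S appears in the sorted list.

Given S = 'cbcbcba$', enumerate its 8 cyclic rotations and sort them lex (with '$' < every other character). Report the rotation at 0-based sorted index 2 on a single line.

All 8 rotations (rotation i = S[i:]+S[:i]):
  rot[0] = cbcbcba$
  rot[1] = bcbcba$c
  rot[2] = cbcba$cb
  rot[3] = bcba$cbc
  rot[4] = cba$cbcb
  rot[5] = ba$cbcbc
  rot[6] = a$cbcbcb
  rot[7] = $cbcbcba
Sorted (with $ < everything):
  sorted[0] = $cbcbcba
  sorted[1] = a$cbcbcb
  sorted[2] = ba$cbcbc
  sorted[3] = bcba$cbc
  sorted[4] = bcbcba$c
  sorted[5] = cba$cbcb
  sorted[6] = cbcba$cb
  sorted[7] = cbcbcba$
sorted[2] = ba$cbcbc

Answer: ba$cbcbc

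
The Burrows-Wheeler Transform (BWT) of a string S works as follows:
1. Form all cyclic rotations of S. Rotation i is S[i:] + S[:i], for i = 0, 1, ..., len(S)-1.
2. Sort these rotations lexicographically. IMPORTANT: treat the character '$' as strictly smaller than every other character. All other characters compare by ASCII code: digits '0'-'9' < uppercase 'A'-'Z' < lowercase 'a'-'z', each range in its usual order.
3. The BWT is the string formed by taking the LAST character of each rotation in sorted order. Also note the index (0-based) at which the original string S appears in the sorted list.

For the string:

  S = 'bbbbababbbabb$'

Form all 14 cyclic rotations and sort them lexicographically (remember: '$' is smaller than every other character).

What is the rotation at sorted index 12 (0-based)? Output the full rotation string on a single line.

Answer: bbbabb$bbbbaba

Derivation:
All 14 rotations (rotation i = S[i:]+S[:i]):
  rot[0] = bbbbababbbabb$
  rot[1] = bbbababbbabb$b
  rot[2] = bbababbbabb$bb
  rot[3] = bababbbabb$bbb
  rot[4] = ababbbabb$bbbb
  rot[5] = babbbabb$bbbba
  rot[6] = abbbabb$bbbbab
  rot[7] = bbbabb$bbbbaba
  rot[8] = bbabb$bbbbabab
  rot[9] = babb$bbbbababb
  rot[10] = abb$bbbbababbb
  rot[11] = bb$bbbbababbba
  rot[12] = b$bbbbababbbab
  rot[13] = $bbbbababbbabb
Sorted (with $ < everything):
  sorted[0] = $bbbbababbbabb
  sorted[1] = ababbbabb$bbbb
  sorted[2] = abb$bbbbababbb
  sorted[3] = abbbabb$bbbbab
  sorted[4] = b$bbbbababbbab
  sorted[5] = bababbbabb$bbb
  sorted[6] = babb$bbbbababb
  sorted[7] = babbbabb$bbbba
  sorted[8] = bb$bbbbababbba
  sorted[9] = bbababbbabb$bb
  sorted[10] = bbabb$bbbbabab
  sorted[11] = bbbababbbabb$b
  sorted[12] = bbbabb$bbbbaba
  sorted[13] = bbbbababbbabb$
sorted[12] = bbbabb$bbbbaba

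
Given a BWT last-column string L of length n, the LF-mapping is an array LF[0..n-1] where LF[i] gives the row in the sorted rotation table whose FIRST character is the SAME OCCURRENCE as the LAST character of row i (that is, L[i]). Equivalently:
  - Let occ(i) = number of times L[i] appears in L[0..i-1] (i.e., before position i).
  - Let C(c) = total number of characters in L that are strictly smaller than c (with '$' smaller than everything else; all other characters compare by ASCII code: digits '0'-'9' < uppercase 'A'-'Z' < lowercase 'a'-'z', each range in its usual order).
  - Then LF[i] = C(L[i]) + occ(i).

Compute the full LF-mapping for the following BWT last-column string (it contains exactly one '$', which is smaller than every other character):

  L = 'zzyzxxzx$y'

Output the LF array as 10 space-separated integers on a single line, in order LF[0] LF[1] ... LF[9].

Answer: 6 7 4 8 1 2 9 3 0 5

Derivation:
Char counts: '$':1, 'x':3, 'y':2, 'z':4
C (first-col start): C('$')=0, C('x')=1, C('y')=4, C('z')=6
L[0]='z': occ=0, LF[0]=C('z')+0=6+0=6
L[1]='z': occ=1, LF[1]=C('z')+1=6+1=7
L[2]='y': occ=0, LF[2]=C('y')+0=4+0=4
L[3]='z': occ=2, LF[3]=C('z')+2=6+2=8
L[4]='x': occ=0, LF[4]=C('x')+0=1+0=1
L[5]='x': occ=1, LF[5]=C('x')+1=1+1=2
L[6]='z': occ=3, LF[6]=C('z')+3=6+3=9
L[7]='x': occ=2, LF[7]=C('x')+2=1+2=3
L[8]='$': occ=0, LF[8]=C('$')+0=0+0=0
L[9]='y': occ=1, LF[9]=C('y')+1=4+1=5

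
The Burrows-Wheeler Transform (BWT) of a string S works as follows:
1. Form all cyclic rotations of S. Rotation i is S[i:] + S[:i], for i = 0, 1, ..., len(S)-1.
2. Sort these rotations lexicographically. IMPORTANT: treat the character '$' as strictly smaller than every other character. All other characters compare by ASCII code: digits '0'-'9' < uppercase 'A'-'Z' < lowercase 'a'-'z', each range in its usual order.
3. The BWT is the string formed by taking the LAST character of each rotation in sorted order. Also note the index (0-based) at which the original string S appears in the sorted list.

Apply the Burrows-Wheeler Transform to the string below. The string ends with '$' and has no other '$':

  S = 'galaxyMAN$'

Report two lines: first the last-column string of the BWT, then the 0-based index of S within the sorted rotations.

Answer: NMyAgl$aax
6

Derivation:
All 10 rotations (rotation i = S[i:]+S[:i]):
  rot[0] = galaxyMAN$
  rot[1] = alaxyMAN$g
  rot[2] = laxyMAN$ga
  rot[3] = axyMAN$gal
  rot[4] = xyMAN$gala
  rot[5] = yMAN$galax
  rot[6] = MAN$galaxy
  rot[7] = AN$galaxyM
  rot[8] = N$galaxyMA
  rot[9] = $galaxyMAN
Sorted (with $ < everything):
  sorted[0] = $galaxyMAN  (last char: 'N')
  sorted[1] = AN$galaxyM  (last char: 'M')
  sorted[2] = MAN$galaxy  (last char: 'y')
  sorted[3] = N$galaxyMA  (last char: 'A')
  sorted[4] = alaxyMAN$g  (last char: 'g')
  sorted[5] = axyMAN$gal  (last char: 'l')
  sorted[6] = galaxyMAN$  (last char: '$')
  sorted[7] = laxyMAN$ga  (last char: 'a')
  sorted[8] = xyMAN$gala  (last char: 'a')
  sorted[9] = yMAN$galax  (last char: 'x')
Last column: NMyAgl$aax
Original string S is at sorted index 6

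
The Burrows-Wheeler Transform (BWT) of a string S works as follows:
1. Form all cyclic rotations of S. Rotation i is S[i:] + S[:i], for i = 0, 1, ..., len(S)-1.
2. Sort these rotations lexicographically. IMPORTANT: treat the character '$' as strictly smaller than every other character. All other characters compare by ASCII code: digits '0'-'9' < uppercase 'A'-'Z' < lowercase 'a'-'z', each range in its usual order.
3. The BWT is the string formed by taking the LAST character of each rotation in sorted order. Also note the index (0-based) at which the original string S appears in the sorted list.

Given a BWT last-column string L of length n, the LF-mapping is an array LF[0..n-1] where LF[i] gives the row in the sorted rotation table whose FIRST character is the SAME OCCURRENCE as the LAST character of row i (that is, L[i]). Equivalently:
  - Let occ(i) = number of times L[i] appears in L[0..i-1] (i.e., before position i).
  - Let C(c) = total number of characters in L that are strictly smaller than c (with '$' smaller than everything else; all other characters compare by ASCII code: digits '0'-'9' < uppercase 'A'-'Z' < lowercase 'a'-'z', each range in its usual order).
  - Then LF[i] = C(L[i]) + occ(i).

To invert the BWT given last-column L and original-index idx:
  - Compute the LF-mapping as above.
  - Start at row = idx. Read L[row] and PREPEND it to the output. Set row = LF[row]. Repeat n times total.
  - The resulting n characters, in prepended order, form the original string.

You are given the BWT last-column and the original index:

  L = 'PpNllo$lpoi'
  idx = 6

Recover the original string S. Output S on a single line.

Answer: lollipopNP$

Derivation:
LF mapping: 2 9 1 4 5 7 0 6 10 8 3
Walk LF starting at row 6, prepending L[row]:
  step 1: row=6, L[6]='$', prepend. Next row=LF[6]=0
  step 2: row=0, L[0]='P', prepend. Next row=LF[0]=2
  step 3: row=2, L[2]='N', prepend. Next row=LF[2]=1
  step 4: row=1, L[1]='p', prepend. Next row=LF[1]=9
  step 5: row=9, L[9]='o', prepend. Next row=LF[9]=8
  step 6: row=8, L[8]='p', prepend. Next row=LF[8]=10
  step 7: row=10, L[10]='i', prepend. Next row=LF[10]=3
  step 8: row=3, L[3]='l', prepend. Next row=LF[3]=4
  step 9: row=4, L[4]='l', prepend. Next row=LF[4]=5
  step 10: row=5, L[5]='o', prepend. Next row=LF[5]=7
  step 11: row=7, L[7]='l', prepend. Next row=LF[7]=6
Reversed output: lollipopNP$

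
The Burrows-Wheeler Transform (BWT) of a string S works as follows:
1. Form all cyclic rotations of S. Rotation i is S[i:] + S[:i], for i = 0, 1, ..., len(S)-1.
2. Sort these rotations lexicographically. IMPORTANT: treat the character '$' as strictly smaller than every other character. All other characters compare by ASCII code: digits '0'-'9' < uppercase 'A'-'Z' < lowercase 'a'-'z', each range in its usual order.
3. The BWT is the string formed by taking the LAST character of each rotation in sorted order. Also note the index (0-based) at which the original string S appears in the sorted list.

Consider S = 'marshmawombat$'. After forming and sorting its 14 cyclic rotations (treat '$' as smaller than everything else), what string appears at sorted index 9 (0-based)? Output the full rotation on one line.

All 14 rotations (rotation i = S[i:]+S[:i]):
  rot[0] = marshmawombat$
  rot[1] = arshmawombat$m
  rot[2] = rshmawombat$ma
  rot[3] = shmawombat$mar
  rot[4] = hmawombat$mars
  rot[5] = mawombat$marsh
  rot[6] = awombat$marshm
  rot[7] = wombat$marshma
  rot[8] = ombat$marshmaw
  rot[9] = mbat$marshmawo
  rot[10] = bat$marshmawom
  rot[11] = at$marshmawomb
  rot[12] = t$marshmawomba
  rot[13] = $marshmawombat
Sorted (with $ < everything):
  sorted[0] = $marshmawombat
  sorted[1] = arshmawombat$m
  sorted[2] = at$marshmawomb
  sorted[3] = awombat$marshm
  sorted[4] = bat$marshmawom
  sorted[5] = hmawombat$mars
  sorted[6] = marshmawombat$
  sorted[7] = mawombat$marsh
  sorted[8] = mbat$marshmawo
  sorted[9] = ombat$marshmaw
  sorted[10] = rshmawombat$ma
  sorted[11] = shmawombat$mar
  sorted[12] = t$marshmawomba
  sorted[13] = wombat$marshma
sorted[9] = ombat$marshmaw

Answer: ombat$marshmaw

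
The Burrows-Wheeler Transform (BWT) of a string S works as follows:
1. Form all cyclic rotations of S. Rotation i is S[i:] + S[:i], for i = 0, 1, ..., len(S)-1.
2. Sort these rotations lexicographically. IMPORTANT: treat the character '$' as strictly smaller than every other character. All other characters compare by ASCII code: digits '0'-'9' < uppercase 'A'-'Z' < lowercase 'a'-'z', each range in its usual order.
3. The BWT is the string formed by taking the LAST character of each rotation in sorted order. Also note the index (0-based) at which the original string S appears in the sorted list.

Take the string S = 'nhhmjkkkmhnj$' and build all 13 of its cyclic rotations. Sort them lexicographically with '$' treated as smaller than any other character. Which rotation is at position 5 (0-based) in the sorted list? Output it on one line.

Answer: jkkkmhnj$nhhm

Derivation:
All 13 rotations (rotation i = S[i:]+S[:i]):
  rot[0] = nhhmjkkkmhnj$
  rot[1] = hhmjkkkmhnj$n
  rot[2] = hmjkkkmhnj$nh
  rot[3] = mjkkkmhnj$nhh
  rot[4] = jkkkmhnj$nhhm
  rot[5] = kkkmhnj$nhhmj
  rot[6] = kkmhnj$nhhmjk
  rot[7] = kmhnj$nhhmjkk
  rot[8] = mhnj$nhhmjkkk
  rot[9] = hnj$nhhmjkkkm
  rot[10] = nj$nhhmjkkkmh
  rot[11] = j$nhhmjkkkmhn
  rot[12] = $nhhmjkkkmhnj
Sorted (with $ < everything):
  sorted[0] = $nhhmjkkkmhnj
  sorted[1] = hhmjkkkmhnj$n
  sorted[2] = hmjkkkmhnj$nh
  sorted[3] = hnj$nhhmjkkkm
  sorted[4] = j$nhhmjkkkmhn
  sorted[5] = jkkkmhnj$nhhm
  sorted[6] = kkkmhnj$nhhmj
  sorted[7] = kkmhnj$nhhmjk
  sorted[8] = kmhnj$nhhmjkk
  sorted[9] = mhnj$nhhmjkkk
  sorted[10] = mjkkkmhnj$nhh
  sorted[11] = nhhmjkkkmhnj$
  sorted[12] = nj$nhhmjkkkmh
sorted[5] = jkkkmhnj$nhhm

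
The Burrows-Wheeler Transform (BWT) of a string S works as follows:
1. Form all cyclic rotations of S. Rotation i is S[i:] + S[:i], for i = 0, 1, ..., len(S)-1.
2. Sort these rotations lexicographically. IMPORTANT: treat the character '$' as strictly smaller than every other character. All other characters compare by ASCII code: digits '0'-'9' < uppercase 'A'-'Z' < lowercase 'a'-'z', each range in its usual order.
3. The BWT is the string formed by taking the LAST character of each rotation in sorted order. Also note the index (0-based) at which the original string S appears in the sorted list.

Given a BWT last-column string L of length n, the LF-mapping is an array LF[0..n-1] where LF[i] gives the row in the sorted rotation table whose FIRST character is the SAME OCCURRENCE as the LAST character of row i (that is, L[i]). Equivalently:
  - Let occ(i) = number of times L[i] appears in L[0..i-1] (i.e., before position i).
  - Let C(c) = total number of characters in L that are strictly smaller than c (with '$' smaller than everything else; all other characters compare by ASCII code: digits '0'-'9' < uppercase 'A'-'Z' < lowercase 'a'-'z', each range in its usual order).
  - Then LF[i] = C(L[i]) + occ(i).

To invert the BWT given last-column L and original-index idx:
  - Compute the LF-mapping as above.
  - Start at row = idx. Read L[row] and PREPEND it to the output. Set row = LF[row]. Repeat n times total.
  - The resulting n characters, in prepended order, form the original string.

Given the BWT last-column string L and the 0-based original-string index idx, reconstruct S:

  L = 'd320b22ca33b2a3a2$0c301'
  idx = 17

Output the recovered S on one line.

Answer: aa23300cb32a33c2220b1d$

Derivation:
LF mapping: 22 10 5 1 18 6 7 20 15 11 12 19 8 16 13 17 9 0 2 21 14 3 4
Walk LF starting at row 17, prepending L[row]:
  step 1: row=17, L[17]='$', prepend. Next row=LF[17]=0
  step 2: row=0, L[0]='d', prepend. Next row=LF[0]=22
  step 3: row=22, L[22]='1', prepend. Next row=LF[22]=4
  step 4: row=4, L[4]='b', prepend. Next row=LF[4]=18
  step 5: row=18, L[18]='0', prepend. Next row=LF[18]=2
  step 6: row=2, L[2]='2', prepend. Next row=LF[2]=5
  step 7: row=5, L[5]='2', prepend. Next row=LF[5]=6
  step 8: row=6, L[6]='2', prepend. Next row=LF[6]=7
  step 9: row=7, L[7]='c', prepend. Next row=LF[7]=20
  step 10: row=20, L[20]='3', prepend. Next row=LF[20]=14
  step 11: row=14, L[14]='3', prepend. Next row=LF[14]=13
  step 12: row=13, L[13]='a', prepend. Next row=LF[13]=16
  step 13: row=16, L[16]='2', prepend. Next row=LF[16]=9
  step 14: row=9, L[9]='3', prepend. Next row=LF[9]=11
  step 15: row=11, L[11]='b', prepend. Next row=LF[11]=19
  step 16: row=19, L[19]='c', prepend. Next row=LF[19]=21
  step 17: row=21, L[21]='0', prepend. Next row=LF[21]=3
  step 18: row=3, L[3]='0', prepend. Next row=LF[3]=1
  step 19: row=1, L[1]='3', prepend. Next row=LF[1]=10
  step 20: row=10, L[10]='3', prepend. Next row=LF[10]=12
  step 21: row=12, L[12]='2', prepend. Next row=LF[12]=8
  step 22: row=8, L[8]='a', prepend. Next row=LF[8]=15
  step 23: row=15, L[15]='a', prepend. Next row=LF[15]=17
Reversed output: aa23300cb32a33c2220b1d$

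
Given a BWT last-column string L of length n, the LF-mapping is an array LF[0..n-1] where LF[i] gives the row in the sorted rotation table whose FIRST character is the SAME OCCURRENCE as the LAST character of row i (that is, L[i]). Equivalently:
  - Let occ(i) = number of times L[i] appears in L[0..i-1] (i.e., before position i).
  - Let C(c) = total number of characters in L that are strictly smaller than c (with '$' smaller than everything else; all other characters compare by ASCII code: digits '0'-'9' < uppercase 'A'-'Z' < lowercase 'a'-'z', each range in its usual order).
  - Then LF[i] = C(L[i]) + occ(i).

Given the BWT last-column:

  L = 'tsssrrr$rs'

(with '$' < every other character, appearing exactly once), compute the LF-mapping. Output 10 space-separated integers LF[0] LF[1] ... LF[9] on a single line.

Char counts: '$':1, 'r':4, 's':4, 't':1
C (first-col start): C('$')=0, C('r')=1, C('s')=5, C('t')=9
L[0]='t': occ=0, LF[0]=C('t')+0=9+0=9
L[1]='s': occ=0, LF[1]=C('s')+0=5+0=5
L[2]='s': occ=1, LF[2]=C('s')+1=5+1=6
L[3]='s': occ=2, LF[3]=C('s')+2=5+2=7
L[4]='r': occ=0, LF[4]=C('r')+0=1+0=1
L[5]='r': occ=1, LF[5]=C('r')+1=1+1=2
L[6]='r': occ=2, LF[6]=C('r')+2=1+2=3
L[7]='$': occ=0, LF[7]=C('$')+0=0+0=0
L[8]='r': occ=3, LF[8]=C('r')+3=1+3=4
L[9]='s': occ=3, LF[9]=C('s')+3=5+3=8

Answer: 9 5 6 7 1 2 3 0 4 8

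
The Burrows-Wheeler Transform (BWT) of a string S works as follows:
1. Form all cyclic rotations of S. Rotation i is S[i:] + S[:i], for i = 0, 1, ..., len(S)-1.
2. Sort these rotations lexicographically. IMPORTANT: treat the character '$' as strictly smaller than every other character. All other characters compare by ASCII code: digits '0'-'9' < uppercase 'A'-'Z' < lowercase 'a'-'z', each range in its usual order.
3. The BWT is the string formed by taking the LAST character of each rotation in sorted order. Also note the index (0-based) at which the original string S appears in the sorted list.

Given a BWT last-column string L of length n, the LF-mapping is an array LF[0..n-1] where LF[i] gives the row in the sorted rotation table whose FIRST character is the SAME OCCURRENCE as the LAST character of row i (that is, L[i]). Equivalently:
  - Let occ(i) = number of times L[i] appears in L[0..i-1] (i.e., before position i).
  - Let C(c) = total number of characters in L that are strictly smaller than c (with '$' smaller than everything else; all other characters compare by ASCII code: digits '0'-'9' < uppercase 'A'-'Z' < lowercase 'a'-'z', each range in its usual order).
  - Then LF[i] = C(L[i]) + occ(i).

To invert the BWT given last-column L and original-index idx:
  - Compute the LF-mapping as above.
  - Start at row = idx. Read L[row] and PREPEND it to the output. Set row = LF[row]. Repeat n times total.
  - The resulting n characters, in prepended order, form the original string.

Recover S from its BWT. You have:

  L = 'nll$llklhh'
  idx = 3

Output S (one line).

LF mapping: 9 4 5 0 6 7 3 8 1 2
Walk LF starting at row 3, prepending L[row]:
  step 1: row=3, L[3]='$', prepend. Next row=LF[3]=0
  step 2: row=0, L[0]='n', prepend. Next row=LF[0]=9
  step 3: row=9, L[9]='h', prepend. Next row=LF[9]=2
  step 4: row=2, L[2]='l', prepend. Next row=LF[2]=5
  step 5: row=5, L[5]='l', prepend. Next row=LF[5]=7
  step 6: row=7, L[7]='l', prepend. Next row=LF[7]=8
  step 7: row=8, L[8]='h', prepend. Next row=LF[8]=1
  step 8: row=1, L[1]='l', prepend. Next row=LF[1]=4
  step 9: row=4, L[4]='l', prepend. Next row=LF[4]=6
  step 10: row=6, L[6]='k', prepend. Next row=LF[6]=3
Reversed output: kllhlllhn$

Answer: kllhlllhn$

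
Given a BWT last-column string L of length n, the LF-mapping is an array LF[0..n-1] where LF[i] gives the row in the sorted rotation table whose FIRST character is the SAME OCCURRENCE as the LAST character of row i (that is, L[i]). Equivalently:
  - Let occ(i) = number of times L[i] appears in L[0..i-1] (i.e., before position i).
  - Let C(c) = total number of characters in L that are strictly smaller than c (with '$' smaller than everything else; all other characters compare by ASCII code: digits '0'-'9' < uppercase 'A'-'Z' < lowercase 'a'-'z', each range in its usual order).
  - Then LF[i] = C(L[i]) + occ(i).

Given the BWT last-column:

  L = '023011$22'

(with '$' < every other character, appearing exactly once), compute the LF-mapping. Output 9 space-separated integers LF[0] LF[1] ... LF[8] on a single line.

Answer: 1 5 8 2 3 4 0 6 7

Derivation:
Char counts: '$':1, '0':2, '1':2, '2':3, '3':1
C (first-col start): C('$')=0, C('0')=1, C('1')=3, C('2')=5, C('3')=8
L[0]='0': occ=0, LF[0]=C('0')+0=1+0=1
L[1]='2': occ=0, LF[1]=C('2')+0=5+0=5
L[2]='3': occ=0, LF[2]=C('3')+0=8+0=8
L[3]='0': occ=1, LF[3]=C('0')+1=1+1=2
L[4]='1': occ=0, LF[4]=C('1')+0=3+0=3
L[5]='1': occ=1, LF[5]=C('1')+1=3+1=4
L[6]='$': occ=0, LF[6]=C('$')+0=0+0=0
L[7]='2': occ=1, LF[7]=C('2')+1=5+1=6
L[8]='2': occ=2, LF[8]=C('2')+2=5+2=7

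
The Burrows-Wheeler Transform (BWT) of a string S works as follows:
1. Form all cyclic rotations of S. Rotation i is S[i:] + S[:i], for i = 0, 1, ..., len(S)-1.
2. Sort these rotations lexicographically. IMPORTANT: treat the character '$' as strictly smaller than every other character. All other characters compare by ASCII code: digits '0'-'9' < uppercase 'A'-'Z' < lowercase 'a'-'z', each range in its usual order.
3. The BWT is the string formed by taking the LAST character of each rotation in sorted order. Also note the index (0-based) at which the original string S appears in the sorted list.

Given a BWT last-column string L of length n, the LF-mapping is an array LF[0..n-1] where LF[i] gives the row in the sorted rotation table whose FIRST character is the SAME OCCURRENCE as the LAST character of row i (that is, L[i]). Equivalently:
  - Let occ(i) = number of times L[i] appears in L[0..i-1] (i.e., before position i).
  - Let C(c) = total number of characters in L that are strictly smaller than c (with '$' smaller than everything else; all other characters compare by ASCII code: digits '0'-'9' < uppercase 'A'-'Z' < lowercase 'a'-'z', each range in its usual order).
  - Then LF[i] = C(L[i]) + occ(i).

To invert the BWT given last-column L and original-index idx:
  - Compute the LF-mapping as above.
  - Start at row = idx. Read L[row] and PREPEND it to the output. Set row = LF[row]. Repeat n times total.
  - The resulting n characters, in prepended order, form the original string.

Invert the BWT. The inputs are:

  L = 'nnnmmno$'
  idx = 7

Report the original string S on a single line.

LF mapping: 3 4 5 1 2 6 7 0
Walk LF starting at row 7, prepending L[row]:
  step 1: row=7, L[7]='$', prepend. Next row=LF[7]=0
  step 2: row=0, L[0]='n', prepend. Next row=LF[0]=3
  step 3: row=3, L[3]='m', prepend. Next row=LF[3]=1
  step 4: row=1, L[1]='n', prepend. Next row=LF[1]=4
  step 5: row=4, L[4]='m', prepend. Next row=LF[4]=2
  step 6: row=2, L[2]='n', prepend. Next row=LF[2]=5
  step 7: row=5, L[5]='n', prepend. Next row=LF[5]=6
  step 8: row=6, L[6]='o', prepend. Next row=LF[6]=7
Reversed output: onnmnmn$

Answer: onnmnmn$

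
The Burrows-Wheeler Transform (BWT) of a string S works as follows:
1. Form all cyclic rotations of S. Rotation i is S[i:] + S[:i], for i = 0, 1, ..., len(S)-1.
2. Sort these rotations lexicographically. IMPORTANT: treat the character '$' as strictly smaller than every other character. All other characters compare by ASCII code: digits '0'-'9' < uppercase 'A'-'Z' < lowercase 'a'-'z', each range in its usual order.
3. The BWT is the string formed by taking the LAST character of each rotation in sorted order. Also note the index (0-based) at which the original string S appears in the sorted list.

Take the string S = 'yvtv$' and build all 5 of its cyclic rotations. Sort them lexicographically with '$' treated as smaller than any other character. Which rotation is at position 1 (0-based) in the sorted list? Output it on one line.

Answer: tv$yv

Derivation:
All 5 rotations (rotation i = S[i:]+S[:i]):
  rot[0] = yvtv$
  rot[1] = vtv$y
  rot[2] = tv$yv
  rot[3] = v$yvt
  rot[4] = $yvtv
Sorted (with $ < everything):
  sorted[0] = $yvtv
  sorted[1] = tv$yv
  sorted[2] = v$yvt
  sorted[3] = vtv$y
  sorted[4] = yvtv$
sorted[1] = tv$yv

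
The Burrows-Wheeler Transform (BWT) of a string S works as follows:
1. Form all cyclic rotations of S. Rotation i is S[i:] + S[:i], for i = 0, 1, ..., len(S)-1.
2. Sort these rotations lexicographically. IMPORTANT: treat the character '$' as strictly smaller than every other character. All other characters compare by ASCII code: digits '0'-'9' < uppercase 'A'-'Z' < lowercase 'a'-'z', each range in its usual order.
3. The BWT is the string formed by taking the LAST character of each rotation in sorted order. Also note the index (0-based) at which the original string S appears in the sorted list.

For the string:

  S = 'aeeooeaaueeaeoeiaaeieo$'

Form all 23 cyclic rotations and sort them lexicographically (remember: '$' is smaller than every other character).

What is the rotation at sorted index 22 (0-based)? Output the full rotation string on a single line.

Answer: ueeaeoeiaaeieo$aeeooeaa

Derivation:
All 23 rotations (rotation i = S[i:]+S[:i]):
  rot[0] = aeeooeaaueeaeoeiaaeieo$
  rot[1] = eeooeaaueeaeoeiaaeieo$a
  rot[2] = eooeaaueeaeoeiaaeieo$ae
  rot[3] = ooeaaueeaeoeiaaeieo$aee
  rot[4] = oeaaueeaeoeiaaeieo$aeeo
  rot[5] = eaaueeaeoeiaaeieo$aeeoo
  rot[6] = aaueeaeoeiaaeieo$aeeooe
  rot[7] = aueeaeoeiaaeieo$aeeooea
  rot[8] = ueeaeoeiaaeieo$aeeooeaa
  rot[9] = eeaeoeiaaeieo$aeeooeaau
  rot[10] = eaeoeiaaeieo$aeeooeaaue
  rot[11] = aeoeiaaeieo$aeeooeaauee
  rot[12] = eoeiaaeieo$aeeooeaaueea
  rot[13] = oeiaaeieo$aeeooeaaueeae
  rot[14] = eiaaeieo$aeeooeaaueeaeo
  rot[15] = iaaeieo$aeeooeaaueeaeoe
  rot[16] = aaeieo$aeeooeaaueeaeoei
  rot[17] = aeieo$aeeooeaaueeaeoeia
  rot[18] = eieo$aeeooeaaueeaeoeiaa
  rot[19] = ieo$aeeooeaaueeaeoeiaae
  rot[20] = eo$aeeooeaaueeaeoeiaaei
  rot[21] = o$aeeooeaaueeaeoeiaaeie
  rot[22] = $aeeooeaaueeaeoeiaaeieo
Sorted (with $ < everything):
  sorted[0] = $aeeooeaaueeaeoeiaaeieo
  sorted[1] = aaeieo$aeeooeaaueeaeoei
  sorted[2] = aaueeaeoeiaaeieo$aeeooe
  sorted[3] = aeeooeaaueeaeoeiaaeieo$
  sorted[4] = aeieo$aeeooeaaueeaeoeia
  sorted[5] = aeoeiaaeieo$aeeooeaauee
  sorted[6] = aueeaeoeiaaeieo$aeeooea
  sorted[7] = eaaueeaeoeiaaeieo$aeeoo
  sorted[8] = eaeoeiaaeieo$aeeooeaaue
  sorted[9] = eeaeoeiaaeieo$aeeooeaau
  sorted[10] = eeooeaaueeaeoeiaaeieo$a
  sorted[11] = eiaaeieo$aeeooeaaueeaeo
  sorted[12] = eieo$aeeooeaaueeaeoeiaa
  sorted[13] = eo$aeeooeaaueeaeoeiaaei
  sorted[14] = eoeiaaeieo$aeeooeaaueea
  sorted[15] = eooeaaueeaeoeiaaeieo$ae
  sorted[16] = iaaeieo$aeeooeaaueeaeoe
  sorted[17] = ieo$aeeooeaaueeaeoeiaae
  sorted[18] = o$aeeooeaaueeaeoeiaaeie
  sorted[19] = oeaaueeaeoeiaaeieo$aeeo
  sorted[20] = oeiaaeieo$aeeooeaaueeae
  sorted[21] = ooeaaueeaeoeiaaeieo$aee
  sorted[22] = ueeaeoeiaaeieo$aeeooeaa
sorted[22] = ueeaeoeiaaeieo$aeeooeaa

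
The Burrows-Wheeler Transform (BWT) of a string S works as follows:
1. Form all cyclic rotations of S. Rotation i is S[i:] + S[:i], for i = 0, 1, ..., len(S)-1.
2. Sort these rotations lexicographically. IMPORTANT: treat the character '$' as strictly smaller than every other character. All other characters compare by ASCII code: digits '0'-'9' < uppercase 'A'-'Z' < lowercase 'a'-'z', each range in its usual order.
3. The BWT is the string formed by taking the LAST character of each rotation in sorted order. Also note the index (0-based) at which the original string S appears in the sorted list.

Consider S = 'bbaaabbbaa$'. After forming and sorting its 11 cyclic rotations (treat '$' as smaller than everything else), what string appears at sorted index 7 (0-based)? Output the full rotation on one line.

All 11 rotations (rotation i = S[i:]+S[:i]):
  rot[0] = bbaaabbbaa$
  rot[1] = baaabbbaa$b
  rot[2] = aaabbbaa$bb
  rot[3] = aabbbaa$bba
  rot[4] = abbbaa$bbaa
  rot[5] = bbbaa$bbaaa
  rot[6] = bbaa$bbaaab
  rot[7] = baa$bbaaabb
  rot[8] = aa$bbaaabbb
  rot[9] = a$bbaaabbba
  rot[10] = $bbaaabbbaa
Sorted (with $ < everything):
  sorted[0] = $bbaaabbbaa
  sorted[1] = a$bbaaabbba
  sorted[2] = aa$bbaaabbb
  sorted[3] = aaabbbaa$bb
  sorted[4] = aabbbaa$bba
  sorted[5] = abbbaa$bbaa
  sorted[6] = baa$bbaaabb
  sorted[7] = baaabbbaa$b
  sorted[8] = bbaa$bbaaab
  sorted[9] = bbaaabbbaa$
  sorted[10] = bbbaa$bbaaa
sorted[7] = baaabbbaa$b

Answer: baaabbbaa$b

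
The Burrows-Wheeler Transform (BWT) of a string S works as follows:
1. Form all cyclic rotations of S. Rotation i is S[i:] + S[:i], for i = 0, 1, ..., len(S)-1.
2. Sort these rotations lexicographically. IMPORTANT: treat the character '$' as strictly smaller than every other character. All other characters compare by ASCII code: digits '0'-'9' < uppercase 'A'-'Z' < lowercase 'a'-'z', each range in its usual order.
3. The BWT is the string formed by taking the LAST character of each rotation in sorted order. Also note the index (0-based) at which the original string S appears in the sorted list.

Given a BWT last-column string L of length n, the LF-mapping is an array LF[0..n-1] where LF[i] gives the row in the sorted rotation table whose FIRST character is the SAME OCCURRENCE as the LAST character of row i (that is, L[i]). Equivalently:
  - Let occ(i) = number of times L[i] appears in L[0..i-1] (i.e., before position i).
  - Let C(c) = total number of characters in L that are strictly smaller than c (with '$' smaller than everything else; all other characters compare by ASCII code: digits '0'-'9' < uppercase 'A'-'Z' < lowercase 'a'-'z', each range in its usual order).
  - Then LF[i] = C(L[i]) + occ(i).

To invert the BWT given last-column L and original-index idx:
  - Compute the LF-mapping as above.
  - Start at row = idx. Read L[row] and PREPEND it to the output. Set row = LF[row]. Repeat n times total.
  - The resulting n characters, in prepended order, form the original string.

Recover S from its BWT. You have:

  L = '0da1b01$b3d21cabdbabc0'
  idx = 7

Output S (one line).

LF mapping: 1 19 9 4 12 2 5 0 13 8 20 7 6 17 10 14 21 15 11 16 18 3
Walk LF starting at row 7, prepending L[row]:
  step 1: row=7, L[7]='$', prepend. Next row=LF[7]=0
  step 2: row=0, L[0]='0', prepend. Next row=LF[0]=1
  step 3: row=1, L[1]='d', prepend. Next row=LF[1]=19
  step 4: row=19, L[19]='b', prepend. Next row=LF[19]=16
  step 5: row=16, L[16]='d', prepend. Next row=LF[16]=21
  step 6: row=21, L[21]='0', prepend. Next row=LF[21]=3
  step 7: row=3, L[3]='1', prepend. Next row=LF[3]=4
  step 8: row=4, L[4]='b', prepend. Next row=LF[4]=12
  step 9: row=12, L[12]='1', prepend. Next row=LF[12]=6
  step 10: row=6, L[6]='1', prepend. Next row=LF[6]=5
  step 11: row=5, L[5]='0', prepend. Next row=LF[5]=2
  step 12: row=2, L[2]='a', prepend. Next row=LF[2]=9
  step 13: row=9, L[9]='3', prepend. Next row=LF[9]=8
  step 14: row=8, L[8]='b', prepend. Next row=LF[8]=13
  step 15: row=13, L[13]='c', prepend. Next row=LF[13]=17
  step 16: row=17, L[17]='b', prepend. Next row=LF[17]=15
  step 17: row=15, L[15]='b', prepend. Next row=LF[15]=14
  step 18: row=14, L[14]='a', prepend. Next row=LF[14]=10
  step 19: row=10, L[10]='d', prepend. Next row=LF[10]=20
  step 20: row=20, L[20]='c', prepend. Next row=LF[20]=18
  step 21: row=18, L[18]='a', prepend. Next row=LF[18]=11
  step 22: row=11, L[11]='2', prepend. Next row=LF[11]=7
Reversed output: 2acdabbcb3a011b10dbd0$

Answer: 2acdabbcb3a011b10dbd0$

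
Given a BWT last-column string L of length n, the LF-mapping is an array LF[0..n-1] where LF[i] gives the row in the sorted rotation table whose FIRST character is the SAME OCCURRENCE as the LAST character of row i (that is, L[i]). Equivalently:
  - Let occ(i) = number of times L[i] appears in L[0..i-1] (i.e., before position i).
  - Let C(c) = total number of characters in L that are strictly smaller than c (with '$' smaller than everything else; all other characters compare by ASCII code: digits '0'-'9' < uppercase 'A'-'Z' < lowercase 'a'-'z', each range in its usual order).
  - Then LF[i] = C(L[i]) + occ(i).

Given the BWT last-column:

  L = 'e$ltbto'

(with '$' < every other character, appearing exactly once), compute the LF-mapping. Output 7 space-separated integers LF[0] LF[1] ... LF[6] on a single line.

Answer: 2 0 3 5 1 6 4

Derivation:
Char counts: '$':1, 'b':1, 'e':1, 'l':1, 'o':1, 't':2
C (first-col start): C('$')=0, C('b')=1, C('e')=2, C('l')=3, C('o')=4, C('t')=5
L[0]='e': occ=0, LF[0]=C('e')+0=2+0=2
L[1]='$': occ=0, LF[1]=C('$')+0=0+0=0
L[2]='l': occ=0, LF[2]=C('l')+0=3+0=3
L[3]='t': occ=0, LF[3]=C('t')+0=5+0=5
L[4]='b': occ=0, LF[4]=C('b')+0=1+0=1
L[5]='t': occ=1, LF[5]=C('t')+1=5+1=6
L[6]='o': occ=0, LF[6]=C('o')+0=4+0=4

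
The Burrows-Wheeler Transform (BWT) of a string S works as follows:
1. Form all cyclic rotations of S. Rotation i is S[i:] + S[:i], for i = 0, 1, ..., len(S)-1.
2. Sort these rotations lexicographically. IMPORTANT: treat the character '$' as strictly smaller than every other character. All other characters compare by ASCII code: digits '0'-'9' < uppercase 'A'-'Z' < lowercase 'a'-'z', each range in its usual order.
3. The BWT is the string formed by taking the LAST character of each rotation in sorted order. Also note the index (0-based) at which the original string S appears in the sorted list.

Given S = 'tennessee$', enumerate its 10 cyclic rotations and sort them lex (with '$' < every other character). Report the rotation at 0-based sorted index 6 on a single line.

All 10 rotations (rotation i = S[i:]+S[:i]):
  rot[0] = tennessee$
  rot[1] = ennessee$t
  rot[2] = nnessee$te
  rot[3] = nessee$ten
  rot[4] = essee$tenn
  rot[5] = ssee$tenne
  rot[6] = see$tennes
  rot[7] = ee$tenness
  rot[8] = e$tennesse
  rot[9] = $tennessee
Sorted (with $ < everything):
  sorted[0] = $tennessee
  sorted[1] = e$tennesse
  sorted[2] = ee$tenness
  sorted[3] = ennessee$t
  sorted[4] = essee$tenn
  sorted[5] = nessee$ten
  sorted[6] = nnessee$te
  sorted[7] = see$tennes
  sorted[8] = ssee$tenne
  sorted[9] = tennessee$
sorted[6] = nnessee$te

Answer: nnessee$te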